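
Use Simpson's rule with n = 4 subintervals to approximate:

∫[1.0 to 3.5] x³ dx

f(x) = x³
a = 1.0, b = 3.5, n = 4
h = (b - a)/n = 0.625000

Simpson's rule: (h/3)[f(x₀) + 4f(x₁) + 2f(x₂) + ... + f(xₙ)]

x_0 = 1.0000, f(x_0) = 1.000000, coefficient = 1
x_1 = 1.6250, f(x_1) = 4.291016, coefficient = 4
x_2 = 2.2500, f(x_2) = 11.390625, coefficient = 2
x_3 = 2.8750, f(x_3) = 23.763672, coefficient = 4
x_4 = 3.5000, f(x_4) = 42.875000, coefficient = 1

I ≈ (0.625000/3) × 178.875000 = 37.265625
Exact value: 37.265625
Error: 0.000000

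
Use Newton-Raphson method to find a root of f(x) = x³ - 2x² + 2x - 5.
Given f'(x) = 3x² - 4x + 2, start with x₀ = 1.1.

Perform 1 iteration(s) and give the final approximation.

f(x) = x³ - 2x² + 2x - 5
f'(x) = 3x² - 4x + 2
x₀ = 1.1

Newton-Raphson formula: x_{n+1} = x_n - f(x_n)/f'(x_n)

Iteration 1:
  f(1.100000) = -3.889000
  f'(1.100000) = 1.230000
  x_1 = 1.100000 - (-3.889000)/1.230000 = 4.261789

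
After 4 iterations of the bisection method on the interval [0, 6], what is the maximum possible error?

Bisection error bound: |error| ≤ (b-a)/2^n
|error| ≤ (6 - 0)/2^4 = 6/2^4
|error| ≤ 0.3750000000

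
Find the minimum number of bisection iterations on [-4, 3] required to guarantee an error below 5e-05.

We need (b-a)/2^n ≤ 5e-05
(3 - (-4))/2^n ≤ 5e-05
7/2^n ≤ 5e-05
2^n ≥ 140000
n ≥ log₂(140000) = 17.10
n ≥ 18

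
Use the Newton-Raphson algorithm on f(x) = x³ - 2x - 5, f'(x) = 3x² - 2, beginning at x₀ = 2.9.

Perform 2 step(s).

f(x) = x³ - 2x - 5
f'(x) = 3x² - 2
x₀ = 2.9

Newton-Raphson formula: x_{n+1} = x_n - f(x_n)/f'(x_n)

Iteration 1:
  f(2.900000) = 13.589000
  f'(2.900000) = 23.230000
  x_1 = 2.900000 - 13.589000/23.230000 = 2.315024
Iteration 2:
  f(2.315024) = 2.776939
  f'(2.315024) = 14.078004
  x_2 = 2.315024 - 2.776939/14.078004 = 2.117770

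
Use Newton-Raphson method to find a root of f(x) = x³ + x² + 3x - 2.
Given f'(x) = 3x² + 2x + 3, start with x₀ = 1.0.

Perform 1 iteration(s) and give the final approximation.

f(x) = x³ + x² + 3x - 2
f'(x) = 3x² + 2x + 3
x₀ = 1.0

Newton-Raphson formula: x_{n+1} = x_n - f(x_n)/f'(x_n)

Iteration 1:
  f(1.000000) = 3.000000
  f'(1.000000) = 8.000000
  x_1 = 1.000000 - 3.000000/8.000000 = 0.625000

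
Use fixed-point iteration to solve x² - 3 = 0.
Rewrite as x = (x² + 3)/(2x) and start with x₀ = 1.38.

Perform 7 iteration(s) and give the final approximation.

Equation: x² - 3 = 0
Fixed-point form: x = (x² + 3)/(2x)
x₀ = 1.38

x_1 = g(1.380000) = 1.776957
x_2 = g(1.776957) = 1.732618
x_3 = g(1.732618) = 1.732051
x_4 = g(1.732051) = 1.732051
x_5 = g(1.732051) = 1.732051
x_6 = g(1.732051) = 1.732051
x_7 = g(1.732051) = 1.732051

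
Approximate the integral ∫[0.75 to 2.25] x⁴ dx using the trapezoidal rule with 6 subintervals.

f(x) = x⁴
a = 0.75, b = 2.25, n = 6
h = (b - a)/n = 0.250000

Trapezoidal rule: (h/2)[f(x₀) + 2f(x₁) + 2f(x₂) + ... + f(xₙ)]

x_0 = 0.7500, f(x_0) = 0.316406, coefficient = 1
x_1 = 1.0000, f(x_1) = 1.000000, coefficient = 2
x_2 = 1.2500, f(x_2) = 2.441406, coefficient = 2
x_3 = 1.5000, f(x_3) = 5.062500, coefficient = 2
x_4 = 1.7500, f(x_4) = 9.378906, coefficient = 2
x_5 = 2.0000, f(x_5) = 16.000000, coefficient = 2
x_6 = 2.2500, f(x_6) = 25.628906, coefficient = 1

I ≈ (0.250000/2) × 93.710938 = 11.713867
Exact value: 11.485547
Error: 0.228320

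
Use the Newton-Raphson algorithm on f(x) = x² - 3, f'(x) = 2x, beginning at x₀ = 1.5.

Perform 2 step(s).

f(x) = x² - 3
f'(x) = 2x
x₀ = 1.5

Newton-Raphson formula: x_{n+1} = x_n - f(x_n)/f'(x_n)

Iteration 1:
  f(1.500000) = -0.750000
  f'(1.500000) = 3.000000
  x_1 = 1.500000 - (-0.750000)/3.000000 = 1.750000
Iteration 2:
  f(1.750000) = 0.062500
  f'(1.750000) = 3.500000
  x_2 = 1.750000 - 0.062500/3.500000 = 1.732143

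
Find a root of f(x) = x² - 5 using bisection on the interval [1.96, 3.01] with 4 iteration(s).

f(x) = x² - 5
Initial interval: [1.96, 3.01]

Iteration 1:
  c_1 = (1.960000 + 3.010000)/2 = 2.485000
  f(c_1) = f(2.485000) = 1.175225
  f(a) × f(c) < 0, new interval: [1.960000, 2.485000]
Iteration 2:
  c_2 = (1.960000 + 2.485000)/2 = 2.222500
  f(c_2) = f(2.222500) = -0.060494
  f(a) × f(c) ≥ 0, new interval: [2.222500, 2.485000]
Iteration 3:
  c_3 = (2.222500 + 2.485000)/2 = 2.353750
  f(c_3) = f(2.353750) = 0.540139
  f(a) × f(c) < 0, new interval: [2.222500, 2.353750]
Iteration 4:
  c_4 = (2.222500 + 2.353750)/2 = 2.288125
  f(c_4) = f(2.288125) = 0.235516
  f(a) × f(c) < 0, new interval: [2.222500, 2.288125]

After 4 iteration(s), the approximation is c_4 = 2.288125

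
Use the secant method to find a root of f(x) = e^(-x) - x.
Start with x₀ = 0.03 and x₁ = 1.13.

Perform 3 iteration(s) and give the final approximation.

f(x) = e^(-x) - x
x₀ = 0.03, x₁ = 1.13

Secant formula: x_{n+1} = x_n - f(x_n)(x_n - x_{n-1})/(f(x_n) - f(x_{n-1}))

Iteration 1:
  f(0.030000) = 0.940446
  f(1.130000) = -0.806967
  x_2 = 1.130000 - (-0.806967)×(1.130000 - 0.030000)/(-0.806967 - 0.940446)
       = 0.622013
Iteration 2:
  f(1.130000) = -0.806967
  f(0.622013) = -0.085150
  x_3 = 0.622013 - (-0.085150)×(0.622013 - 1.130000)/(-0.085150 - (-0.806967))
       = 0.562087
Iteration 3:
  f(0.622013) = -0.085150
  f(0.562087) = 0.007930
  x_4 = 0.562087 - 0.007930×(0.562087 - 0.622013)/(0.007930 - (-0.085150))
       = 0.567193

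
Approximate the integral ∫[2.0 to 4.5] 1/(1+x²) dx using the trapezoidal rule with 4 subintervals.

f(x) = 1/(1+x²)
a = 2.0, b = 4.5, n = 4
h = (b - a)/n = 0.625000

Trapezoidal rule: (h/2)[f(x₀) + 2f(x₁) + 2f(x₂) + ... + f(xₙ)]

x_0 = 2.0000, f(x_0) = 0.200000, coefficient = 1
x_1 = 2.6250, f(x_1) = 0.126733, coefficient = 2
x_2 = 3.2500, f(x_2) = 0.086486, coefficient = 2
x_3 = 3.8750, f(x_3) = 0.062439, coefficient = 2
x_4 = 4.5000, f(x_4) = 0.047059, coefficient = 1

I ≈ (0.625000/2) × 0.798375 = 0.249492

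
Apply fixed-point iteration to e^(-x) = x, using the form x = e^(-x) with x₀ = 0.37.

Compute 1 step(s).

Equation: e^(-x) = x
Fixed-point form: x = e^(-x)
x₀ = 0.37

x_1 = g(0.370000) = 0.690734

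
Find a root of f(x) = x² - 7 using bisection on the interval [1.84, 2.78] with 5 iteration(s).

f(x) = x² - 7
Initial interval: [1.84, 2.78]

Iteration 1:
  c_1 = (1.840000 + 2.780000)/2 = 2.310000
  f(c_1) = f(2.310000) = -1.663900
  f(a) × f(c) ≥ 0, new interval: [2.310000, 2.780000]
Iteration 2:
  c_2 = (2.310000 + 2.780000)/2 = 2.545000
  f(c_2) = f(2.545000) = -0.522975
  f(a) × f(c) ≥ 0, new interval: [2.545000, 2.780000]
Iteration 3:
  c_3 = (2.545000 + 2.780000)/2 = 2.662500
  f(c_3) = f(2.662500) = 0.088906
  f(a) × f(c) < 0, new interval: [2.545000, 2.662500]
Iteration 4:
  c_4 = (2.545000 + 2.662500)/2 = 2.603750
  f(c_4) = f(2.603750) = -0.220486
  f(a) × f(c) ≥ 0, new interval: [2.603750, 2.662500]
Iteration 5:
  c_5 = (2.603750 + 2.662500)/2 = 2.633125
  f(c_5) = f(2.633125) = -0.066653
  f(a) × f(c) ≥ 0, new interval: [2.633125, 2.662500]

After 5 iteration(s), the approximation is c_5 = 2.633125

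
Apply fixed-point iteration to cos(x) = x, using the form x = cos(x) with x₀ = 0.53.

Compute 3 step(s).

Equation: cos(x) = x
Fixed-point form: x = cos(x)
x₀ = 0.53

x_1 = g(0.530000) = 0.862807
x_2 = g(0.862807) = 0.650308
x_3 = g(0.650308) = 0.795898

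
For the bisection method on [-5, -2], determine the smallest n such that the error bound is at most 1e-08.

We need (b-a)/2^n ≤ 1e-08
(-2 - (-5))/2^n ≤ 1e-08
3/2^n ≤ 1e-08
2^n ≥ 300000000
n ≥ log₂(300000000) = 28.16
n ≥ 29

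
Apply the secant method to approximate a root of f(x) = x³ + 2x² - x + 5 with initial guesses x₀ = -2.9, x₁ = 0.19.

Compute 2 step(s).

f(x) = x³ + 2x² - x + 5
x₀ = -2.9, x₁ = 0.19

Secant formula: x_{n+1} = x_n - f(x_n)(x_n - x_{n-1})/(f(x_n) - f(x_{n-1}))

Iteration 1:
  f(-2.900000) = 0.331000
  f(0.190000) = 4.889059
  x_2 = 0.190000 - 4.889059×(0.190000 - (-2.900000))/(4.889059 - 0.331000)
       = -3.124392
Iteration 2:
  f(0.190000) = 4.889059
  f(-3.124392) = -2.851720
  x_3 = -3.124392 - (-2.851720)×(-3.124392 - 0.190000)/(-2.851720 - 4.889059)
       = -1.903363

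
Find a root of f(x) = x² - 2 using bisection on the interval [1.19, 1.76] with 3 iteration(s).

f(x) = x² - 2
Initial interval: [1.19, 1.76]

Iteration 1:
  c_1 = (1.190000 + 1.760000)/2 = 1.475000
  f(c_1) = f(1.475000) = 0.175625
  f(a) × f(c) < 0, new interval: [1.190000, 1.475000]
Iteration 2:
  c_2 = (1.190000 + 1.475000)/2 = 1.332500
  f(c_2) = f(1.332500) = -0.224444
  f(a) × f(c) ≥ 0, new interval: [1.332500, 1.475000]
Iteration 3:
  c_3 = (1.332500 + 1.475000)/2 = 1.403750
  f(c_3) = f(1.403750) = -0.029486
  f(a) × f(c) ≥ 0, new interval: [1.403750, 1.475000]

After 3 iteration(s), the approximation is c_3 = 1.403750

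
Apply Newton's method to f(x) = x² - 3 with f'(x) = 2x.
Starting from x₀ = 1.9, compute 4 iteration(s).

f(x) = x² - 3
f'(x) = 2x
x₀ = 1.9

Newton-Raphson formula: x_{n+1} = x_n - f(x_n)/f'(x_n)

Iteration 1:
  f(1.900000) = 0.610000
  f'(1.900000) = 3.800000
  x_1 = 1.900000 - 0.610000/3.800000 = 1.739474
Iteration 2:
  f(1.739474) = 0.025769
  f'(1.739474) = 3.478947
  x_2 = 1.739474 - 0.025769/3.478947 = 1.732067
Iteration 3:
  f(1.732067) = 0.000055
  f'(1.732067) = 3.464133
  x_3 = 1.732067 - 0.000055/3.464133 = 1.732051
Iteration 4:
  f(1.732051) = 0.000000
  f'(1.732051) = 3.464102
  x_4 = 1.732051 - 0.000000/3.464102 = 1.732051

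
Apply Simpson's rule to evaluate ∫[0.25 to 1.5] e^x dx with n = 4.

f(x) = e^x
a = 0.25, b = 1.5, n = 4
h = (b - a)/n = 0.312500

Simpson's rule: (h/3)[f(x₀) + 4f(x₁) + 2f(x₂) + ... + f(xₙ)]

x_0 = 0.2500, f(x_0) = 1.284025, coefficient = 1
x_1 = 0.5625, f(x_1) = 1.755055, coefficient = 4
x_2 = 0.8750, f(x_2) = 2.398875, coefficient = 2
x_3 = 1.1875, f(x_3) = 3.278874, coefficient = 4
x_4 = 1.5000, f(x_4) = 4.481689, coefficient = 1

I ≈ (0.312500/3) × 30.699179 = 3.197831
Exact value: 3.197664
Error: 0.000167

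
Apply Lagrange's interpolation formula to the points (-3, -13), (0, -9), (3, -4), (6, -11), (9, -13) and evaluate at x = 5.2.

Lagrange interpolation formula:
P(x) = Σ yᵢ × Lᵢ(x)
where Lᵢ(x) = Π_{j≠i} (x - xⱼ)/(xᵢ - xⱼ)

L_0(5.2) = (5.2 - 0)/(-3 - 0) × (5.2 - 3)/(-3 - 3) × (5.2 - 6)/(-3 - 6) × (5.2 - 9)/(-3 - 9) = 0.017890
L_1(5.2) = (5.2 - (-3))/(0 - (-3)) × (5.2 - 3)/(0 - 3) × (5.2 - 6)/(0 - 6) × (5.2 - 9)/(0 - 9) = -0.112843
L_2(5.2) = (5.2 - (-3))/(3 - (-3)) × (5.2 - 0)/(3 - 0) × (5.2 - 6)/(3 - 6) × (5.2 - 9)/(3 - 9) = 0.400079
L_3(5.2) = (5.2 - (-3))/(6 - (-3)) × (5.2 - 0)/(6 - 0) × (5.2 - 3)/(6 - 3) × (5.2 - 9)/(6 - 9) = 0.733478
L_4(5.2) = (5.2 - (-3))/(9 - (-3)) × (5.2 - 0)/(9 - 0) × (5.2 - 3)/(9 - 3) × (5.2 - 6)/(9 - 6) = -0.038604

P(5.2) = (-13)×L_0(5.2) + (-9)×L_1(5.2) + (-4)×L_2(5.2) + (-11)×L_3(5.2) + (-13)×L_4(5.2)
P(5.2) = -8.383704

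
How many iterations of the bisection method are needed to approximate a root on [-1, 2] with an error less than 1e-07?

We need (b-a)/2^n ≤ 1e-07
(2 - (-1))/2^n ≤ 1e-07
3/2^n ≤ 1e-07
2^n ≥ 30000000
n ≥ log₂(30000000) = 24.84
n ≥ 25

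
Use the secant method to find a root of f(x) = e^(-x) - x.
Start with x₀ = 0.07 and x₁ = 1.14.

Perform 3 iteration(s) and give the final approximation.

f(x) = e^(-x) - x
x₀ = 0.07, x₁ = 1.14

Secant formula: x_{n+1} = x_n - f(x_n)(x_n - x_{n-1})/(f(x_n) - f(x_{n-1}))

Iteration 1:
  f(0.070000) = 0.862394
  f(1.140000) = -0.820181
  x_2 = 1.140000 - (-0.820181)×(1.140000 - 0.070000)/(-0.820181 - 0.862394)
       = 0.618422
Iteration 2:
  f(1.140000) = -0.820181
  f(0.618422) = -0.079628
  x_3 = 0.618422 - (-0.079628)×(0.618422 - 1.140000)/(-0.079628 - (-0.820181))
       = 0.562339
Iteration 3:
  f(0.618422) = -0.079628
  f(0.562339) = 0.007535
  x_4 = 0.562339 - 0.007535×(0.562339 - 0.618422)/(0.007535 - (-0.079628))
       = 0.567188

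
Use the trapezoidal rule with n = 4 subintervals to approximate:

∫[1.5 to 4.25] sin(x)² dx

f(x) = sin(x)²
a = 1.5, b = 4.25, n = 4
h = (b - a)/n = 0.687500

Trapezoidal rule: (h/2)[f(x₀) + 2f(x₁) + 2f(x₂) + ... + f(xₙ)]

x_0 = 1.5000, f(x_0) = 0.994996, coefficient = 1
x_1 = 2.1875, f(x_1) = 0.665512, coefficient = 2
x_2 = 2.8750, f(x_2) = 0.069404, coefficient = 2
x_3 = 3.5625, f(x_3) = 0.166945, coefficient = 2
x_4 = 4.2500, f(x_4) = 0.801006, coefficient = 1

I ≈ (0.687500/2) × 3.599724 = 1.237405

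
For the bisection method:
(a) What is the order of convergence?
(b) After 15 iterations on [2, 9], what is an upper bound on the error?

(a) Bisection has linear (order 1) convergence; the error is halved each step.

(b) Error bound = (b-a)/2^n = (9 - 2)/2^{15}
    = 7/2^{15}

(a) 1 (linear); (b) error ≤ 2.14e-04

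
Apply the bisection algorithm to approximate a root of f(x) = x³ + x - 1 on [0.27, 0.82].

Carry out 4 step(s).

f(x) = x³ + x - 1
Initial interval: [0.27, 0.82]

Iteration 1:
  c_1 = (0.270000 + 0.820000)/2 = 0.545000
  f(c_1) = f(0.545000) = -0.293121
  f(a) × f(c) ≥ 0, new interval: [0.545000, 0.820000]
Iteration 2:
  c_2 = (0.545000 + 0.820000)/2 = 0.682500
  f(c_2) = f(0.682500) = 0.000413
  f(a) × f(c) < 0, new interval: [0.545000, 0.682500]
Iteration 3:
  c_3 = (0.545000 + 0.682500)/2 = 0.613750
  f(c_3) = f(0.613750) = -0.155057
  f(a) × f(c) ≥ 0, new interval: [0.613750, 0.682500]
Iteration 4:
  c_4 = (0.613750 + 0.682500)/2 = 0.648125
  f(c_4) = f(0.648125) = -0.079620
  f(a) × f(c) ≥ 0, new interval: [0.648125, 0.682500]

After 4 iteration(s), the approximation is c_4 = 0.648125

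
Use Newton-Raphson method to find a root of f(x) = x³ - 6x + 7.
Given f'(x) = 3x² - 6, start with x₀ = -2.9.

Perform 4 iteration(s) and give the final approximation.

f(x) = x³ - 6x + 7
f'(x) = 3x² - 6
x₀ = -2.9

Newton-Raphson formula: x_{n+1} = x_n - f(x_n)/f'(x_n)

Iteration 1:
  f(-2.900000) = 0.011000
  f'(-2.900000) = 19.230000
  x_1 = -2.900000 - 0.011000/19.230000 = -2.900572
Iteration 2:
  f(-2.900572) = -0.000003
  f'(-2.900572) = 19.239954
  x_2 = -2.900572 - (-0.000003)/19.239954 = -2.900572
Iteration 3:
  f(-2.900572) = 0.000000
  f'(-2.900572) = 19.239952
  x_3 = -2.900572 - 0.000000/19.239952 = -2.900572
Iteration 4:
  f(-2.900572) = 0.000000
  f'(-2.900572) = 19.239952
  x_4 = -2.900572 - 0.000000/19.239952 = -2.900572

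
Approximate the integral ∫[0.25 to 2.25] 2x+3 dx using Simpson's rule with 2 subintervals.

f(x) = 2x+3
a = 0.25, b = 2.25, n = 2
h = (b - a)/n = 1.000000

Simpson's rule: (h/3)[f(x₀) + 4f(x₁) + 2f(x₂) + ... + f(xₙ)]

x_0 = 0.2500, f(x_0) = 3.500000, coefficient = 1
x_1 = 1.2500, f(x_1) = 5.500000, coefficient = 4
x_2 = 2.2500, f(x_2) = 7.500000, coefficient = 1

I ≈ (1.000000/3) × 33.000000 = 11.000000
Exact value: 11.000000
Error: 0.000000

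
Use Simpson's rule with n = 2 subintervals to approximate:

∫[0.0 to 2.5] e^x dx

f(x) = e^x
a = 0.0, b = 2.5, n = 2
h = (b - a)/n = 1.250000

Simpson's rule: (h/3)[f(x₀) + 4f(x₁) + 2f(x₂) + ... + f(xₙ)]

x_0 = 0.0000, f(x_0) = 1.000000, coefficient = 1
x_1 = 1.2500, f(x_1) = 3.490343, coefficient = 4
x_2 = 2.5000, f(x_2) = 12.182494, coefficient = 1

I ≈ (1.250000/3) × 27.143866 = 11.309944
Exact value: 11.182494
Error: 0.127450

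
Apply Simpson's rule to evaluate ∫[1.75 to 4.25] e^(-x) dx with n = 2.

f(x) = e^(-x)
a = 1.75, b = 4.25, n = 2
h = (b - a)/n = 1.250000

Simpson's rule: (h/3)[f(x₀) + 4f(x₁) + 2f(x₂) + ... + f(xₙ)]

x_0 = 1.7500, f(x_0) = 0.173774, coefficient = 1
x_1 = 3.0000, f(x_1) = 0.049787, coefficient = 4
x_2 = 4.2500, f(x_2) = 0.014264, coefficient = 1

I ≈ (1.250000/3) × 0.387186 = 0.161328
Exact value: 0.159510
Error: 0.001818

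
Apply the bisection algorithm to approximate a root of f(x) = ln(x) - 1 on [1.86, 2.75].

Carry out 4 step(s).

f(x) = ln(x) - 1
Initial interval: [1.86, 2.75]

Iteration 1:
  c_1 = (1.860000 + 2.750000)/2 = 2.305000
  f(c_1) = f(2.305000) = -0.164919
  f(a) × f(c) ≥ 0, new interval: [2.305000, 2.750000]
Iteration 2:
  c_2 = (2.305000 + 2.750000)/2 = 2.527500
  f(c_2) = f(2.527500) = -0.072769
  f(a) × f(c) ≥ 0, new interval: [2.527500, 2.750000]
Iteration 3:
  c_3 = (2.527500 + 2.750000)/2 = 2.638750
  f(c_3) = f(2.638750) = -0.029695
  f(a) × f(c) ≥ 0, new interval: [2.638750, 2.750000]
Iteration 4:
  c_4 = (2.638750 + 2.750000)/2 = 2.694375
  f(c_4) = f(2.694375) = -0.008834
  f(a) × f(c) ≥ 0, new interval: [2.694375, 2.750000]

After 4 iteration(s), the approximation is c_4 = 2.694375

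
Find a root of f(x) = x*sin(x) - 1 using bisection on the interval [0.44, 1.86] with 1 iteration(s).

f(x) = x*sin(x) - 1
Initial interval: [0.44, 1.86]

Iteration 1:
  c_1 = (0.440000 + 1.860000)/2 = 1.150000
  f(c_1) = f(1.150000) = 0.049679
  f(a) × f(c) < 0, new interval: [0.440000, 1.150000]

After 1 iteration(s), the approximation is c_1 = 1.150000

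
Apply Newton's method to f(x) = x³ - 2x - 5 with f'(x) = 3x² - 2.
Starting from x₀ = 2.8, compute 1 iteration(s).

f(x) = x³ - 2x - 5
f'(x) = 3x² - 2
x₀ = 2.8

Newton-Raphson formula: x_{n+1} = x_n - f(x_n)/f'(x_n)

Iteration 1:
  f(2.800000) = 11.352000
  f'(2.800000) = 21.520000
  x_1 = 2.800000 - 11.352000/21.520000 = 2.272491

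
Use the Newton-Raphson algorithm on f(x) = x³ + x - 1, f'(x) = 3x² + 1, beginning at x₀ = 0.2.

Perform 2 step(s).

f(x) = x³ + x - 1
f'(x) = 3x² + 1
x₀ = 0.2

Newton-Raphson formula: x_{n+1} = x_n - f(x_n)/f'(x_n)

Iteration 1:
  f(0.200000) = -0.792000
  f'(0.200000) = 1.120000
  x_1 = 0.200000 - (-0.792000)/1.120000 = 0.907143
Iteration 2:
  f(0.907143) = 0.653638
  f'(0.907143) = 3.468724
  x_2 = 0.907143 - 0.653638/3.468724 = 0.718705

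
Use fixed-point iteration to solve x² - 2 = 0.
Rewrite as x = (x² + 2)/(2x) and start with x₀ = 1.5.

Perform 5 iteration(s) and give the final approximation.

Equation: x² - 2 = 0
Fixed-point form: x = (x² + 2)/(2x)
x₀ = 1.5

x_1 = g(1.500000) = 1.416667
x_2 = g(1.416667) = 1.414216
x_3 = g(1.414216) = 1.414214
x_4 = g(1.414214) = 1.414214
x_5 = g(1.414214) = 1.414214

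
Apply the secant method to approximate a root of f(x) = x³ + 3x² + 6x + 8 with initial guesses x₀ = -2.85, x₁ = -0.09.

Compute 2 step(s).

f(x) = x³ + 3x² + 6x + 8
x₀ = -2.85, x₁ = -0.09

Secant formula: x_{n+1} = x_n - f(x_n)(x_n - x_{n-1})/(f(x_n) - f(x_{n-1}))

Iteration 1:
  f(-2.850000) = -7.881625
  f(-0.090000) = 7.483571
  x_2 = -0.090000 - 7.483571×(-0.090000 - (-2.850000))/(7.483571 - (-7.881625))
       = -1.434249
Iteration 2:
  f(-0.090000) = 7.483571
  f(-1.434249) = 2.615364
  x_3 = -1.434249 - 2.615364×(-1.434249 - (-0.090000))/(2.615364 - 7.483571)
       = -2.156425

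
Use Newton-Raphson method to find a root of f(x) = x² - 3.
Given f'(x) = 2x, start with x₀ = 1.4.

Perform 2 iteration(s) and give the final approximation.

f(x) = x² - 3
f'(x) = 2x
x₀ = 1.4

Newton-Raphson formula: x_{n+1} = x_n - f(x_n)/f'(x_n)

Iteration 1:
  f(1.400000) = -1.040000
  f'(1.400000) = 2.800000
  x_1 = 1.400000 - (-1.040000)/2.800000 = 1.771429
Iteration 2:
  f(1.771429) = 0.137959
  f'(1.771429) = 3.542857
  x_2 = 1.771429 - 0.137959/3.542857 = 1.732488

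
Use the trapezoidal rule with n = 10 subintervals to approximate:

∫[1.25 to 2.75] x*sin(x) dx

f(x) = x*sin(x)
a = 1.25, b = 2.75, n = 10
h = (b - a)/n = 0.150000

Trapezoidal rule: (h/2)[f(x₀) + 2f(x₁) + 2f(x₂) + ... + f(xₙ)]

x_0 = 1.2500, f(x_0) = 1.186231, coefficient = 1
x_1 = 1.4000, f(x_1) = 1.379630, coefficient = 2
x_2 = 1.5500, f(x_2) = 1.549665, coefficient = 2
x_3 = 1.7000, f(x_3) = 1.685830, coefficient = 2
x_4 = 1.8500, f(x_4) = 1.778359, coefficient = 2
x_5 = 2.0000, f(x_5) = 1.818595, coefficient = 2
x_6 = 2.1500, f(x_6) = 1.799332, coefficient = 2
x_7 = 2.3000, f(x_7) = 1.715122, coefficient = 2
x_8 = 2.4500, f(x_8) = 1.562524, coefficient = 2
x_9 = 2.6000, f(x_9) = 1.340304, coefficient = 2
x_10 = 2.7500, f(x_10) = 1.049568, coefficient = 1

I ≈ (0.150000/2) × 31.494519 = 2.362089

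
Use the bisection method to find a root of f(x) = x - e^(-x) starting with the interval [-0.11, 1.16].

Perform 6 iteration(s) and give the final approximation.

f(x) = x - e^(-x)
Initial interval: [-0.11, 1.16]

Iteration 1:
  c_1 = (-0.110000 + 1.160000)/2 = 0.525000
  f(c_1) = f(0.525000) = -0.066555
  f(a) × f(c) ≥ 0, new interval: [0.525000, 1.160000]
Iteration 2:
  c_2 = (0.525000 + 1.160000)/2 = 0.842500
  f(c_2) = f(0.842500) = 0.411867
  f(a) × f(c) < 0, new interval: [0.525000, 0.842500]
Iteration 3:
  c_3 = (0.525000 + 0.842500)/2 = 0.683750
  f(c_3) = f(0.683750) = 0.179029
  f(a) × f(c) < 0, new interval: [0.525000, 0.683750]
Iteration 4:
  c_4 = (0.525000 + 0.683750)/2 = 0.604375
  f(c_4) = f(0.604375) = 0.057959
  f(a) × f(c) < 0, new interval: [0.525000, 0.604375]
Iteration 5:
  c_5 = (0.525000 + 0.604375)/2 = 0.564687
  f(c_5) = f(0.564687) = -0.003850
  f(a) × f(c) ≥ 0, new interval: [0.564687, 0.604375]
Iteration 6:
  c_6 = (0.564687 + 0.604375)/2 = 0.584531
  f(c_6) = f(0.584531) = 0.027164
  f(a) × f(c) < 0, new interval: [0.564687, 0.584531]

After 6 iteration(s), the approximation is c_6 = 0.584531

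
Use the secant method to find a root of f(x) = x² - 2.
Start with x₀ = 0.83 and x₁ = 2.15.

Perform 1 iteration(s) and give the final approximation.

f(x) = x² - 2
x₀ = 0.83, x₁ = 2.15

Secant formula: x_{n+1} = x_n - f(x_n)(x_n - x_{n-1})/(f(x_n) - f(x_{n-1}))

Iteration 1:
  f(0.830000) = -1.311100
  f(2.150000) = 2.622500
  x_2 = 2.150000 - 2.622500×(2.150000 - 0.830000)/(2.622500 - (-1.311100))
       = 1.269966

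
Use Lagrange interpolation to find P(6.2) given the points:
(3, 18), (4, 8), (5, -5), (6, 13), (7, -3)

Lagrange interpolation formula:
P(x) = Σ yᵢ × Lᵢ(x)
where Lᵢ(x) = Π_{j≠i} (x - xⱼ)/(xᵢ - xⱼ)

L_0(6.2) = (6.2 - 4)/(3 - 4) × (6.2 - 5)/(3 - 5) × (6.2 - 6)/(3 - 6) × (6.2 - 7)/(3 - 7) = -0.017600
L_1(6.2) = (6.2 - 3)/(4 - 3) × (6.2 - 5)/(4 - 5) × (6.2 - 6)/(4 - 6) × (6.2 - 7)/(4 - 7) = 0.102400
L_2(6.2) = (6.2 - 3)/(5 - 3) × (6.2 - 4)/(5 - 4) × (6.2 - 6)/(5 - 6) × (6.2 - 7)/(5 - 7) = -0.281600
L_3(6.2) = (6.2 - 3)/(6 - 3) × (6.2 - 4)/(6 - 4) × (6.2 - 5)/(6 - 5) × (6.2 - 7)/(6 - 7) = 1.126400
L_4(6.2) = (6.2 - 3)/(7 - 3) × (6.2 - 4)/(7 - 4) × (6.2 - 5)/(7 - 5) × (6.2 - 6)/(7 - 6) = 0.070400

P(6.2) = 18×L_0(6.2) + 8×L_1(6.2) + (-5)×L_2(6.2) + 13×L_3(6.2) + (-3)×L_4(6.2)
P(6.2) = 16.342400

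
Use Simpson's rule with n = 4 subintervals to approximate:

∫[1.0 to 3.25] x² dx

f(x) = x²
a = 1.0, b = 3.25, n = 4
h = (b - a)/n = 0.562500

Simpson's rule: (h/3)[f(x₀) + 4f(x₁) + 2f(x₂) + ... + f(xₙ)]

x_0 = 1.0000, f(x_0) = 1.000000, coefficient = 1
x_1 = 1.5625, f(x_1) = 2.441406, coefficient = 4
x_2 = 2.1250, f(x_2) = 4.515625, coefficient = 2
x_3 = 2.6875, f(x_3) = 7.222656, coefficient = 4
x_4 = 3.2500, f(x_4) = 10.562500, coefficient = 1

I ≈ (0.562500/3) × 59.250000 = 11.109375
Exact value: 11.109375
Error: 0.000000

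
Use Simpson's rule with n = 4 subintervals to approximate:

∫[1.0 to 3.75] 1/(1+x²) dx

f(x) = 1/(1+x²)
a = 1.0, b = 3.75, n = 4
h = (b - a)/n = 0.687500

Simpson's rule: (h/3)[f(x₀) + 4f(x₁) + 2f(x₂) + ... + f(xₙ)]

x_0 = 1.0000, f(x_0) = 0.500000, coefficient = 1
x_1 = 1.6875, f(x_1) = 0.259898, coefficient = 4
x_2 = 2.3750, f(x_2) = 0.150588, coefficient = 2
x_3 = 3.0625, f(x_3) = 0.096349, coefficient = 4
x_4 = 3.7500, f(x_4) = 0.066390, coefficient = 1

I ≈ (0.687500/3) × 2.292557 = 0.525378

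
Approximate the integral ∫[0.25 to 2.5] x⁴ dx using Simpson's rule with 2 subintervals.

f(x) = x⁴
a = 0.25, b = 2.5, n = 2
h = (b - a)/n = 1.125000

Simpson's rule: (h/3)[f(x₀) + 4f(x₁) + 2f(x₂) + ... + f(xₙ)]

x_0 = 0.2500, f(x_0) = 0.003906, coefficient = 1
x_1 = 1.3750, f(x_1) = 3.574463, coefficient = 4
x_2 = 2.5000, f(x_2) = 39.062500, coefficient = 1

I ≈ (1.125000/3) × 53.364258 = 20.011597
Exact value: 19.531055
Error: 0.480542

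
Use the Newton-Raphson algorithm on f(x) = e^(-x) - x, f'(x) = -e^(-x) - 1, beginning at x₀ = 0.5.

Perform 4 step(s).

f(x) = e^(-x) - x
f'(x) = -e^(-x) - 1
x₀ = 0.5

Newton-Raphson formula: x_{n+1} = x_n - f(x_n)/f'(x_n)

Iteration 1:
  f(0.500000) = 0.106531
  f'(0.500000) = -1.606531
  x_1 = 0.500000 - 0.106531/(-1.606531) = 0.566311
Iteration 2:
  f(0.566311) = 0.001305
  f'(0.566311) = -1.567616
  x_2 = 0.566311 - 0.001305/(-1.567616) = 0.567143
Iteration 3:
  f(0.567143) = 0.000000
  f'(0.567143) = -1.567143
  x_3 = 0.567143 - 0.000000/(-1.567143) = 0.567143
Iteration 4:
  f(0.567143) = 0.000000
  f'(0.567143) = -1.567143
  x_4 = 0.567143 - 0.000000/(-1.567143) = 0.567143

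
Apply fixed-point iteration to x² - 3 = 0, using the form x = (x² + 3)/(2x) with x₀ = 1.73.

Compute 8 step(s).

Equation: x² - 3 = 0
Fixed-point form: x = (x² + 3)/(2x)
x₀ = 1.73

x_1 = g(1.730000) = 1.732052
x_2 = g(1.732052) = 1.732051
x_3 = g(1.732051) = 1.732051
x_4 = g(1.732051) = 1.732051
x_5 = g(1.732051) = 1.732051
x_6 = g(1.732051) = 1.732051
x_7 = g(1.732051) = 1.732051
x_8 = g(1.732051) = 1.732051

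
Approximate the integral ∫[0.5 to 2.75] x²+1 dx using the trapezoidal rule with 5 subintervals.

f(x) = x²+1
a = 0.5, b = 2.75, n = 5
h = (b - a)/n = 0.450000

Trapezoidal rule: (h/2)[f(x₀) + 2f(x₁) + 2f(x₂) + ... + f(xₙ)]

x_0 = 0.5000, f(x_0) = 1.250000, coefficient = 1
x_1 = 0.9500, f(x_1) = 1.902500, coefficient = 2
x_2 = 1.4000, f(x_2) = 2.960000, coefficient = 2
x_3 = 1.8500, f(x_3) = 4.422500, coefficient = 2
x_4 = 2.3000, f(x_4) = 6.290000, coefficient = 2
x_5 = 2.7500, f(x_5) = 8.562500, coefficient = 1

I ≈ (0.450000/2) × 40.962500 = 9.216563
Exact value: 9.140625
Error: 0.075937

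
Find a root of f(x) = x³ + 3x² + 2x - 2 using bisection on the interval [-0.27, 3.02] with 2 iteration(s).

f(x) = x³ + 3x² + 2x - 2
Initial interval: [-0.27, 3.02]

Iteration 1:
  c_1 = (-0.270000 + 3.020000)/2 = 1.375000
  f(c_1) = f(1.375000) = 9.021484
  f(a) × f(c) < 0, new interval: [-0.270000, 1.375000]
Iteration 2:
  c_2 = (-0.270000 + 1.375000)/2 = 0.552500
  f(c_2) = f(0.552500) = 0.189423
  f(a) × f(c) < 0, new interval: [-0.270000, 0.552500]

After 2 iteration(s), the approximation is c_2 = 0.552500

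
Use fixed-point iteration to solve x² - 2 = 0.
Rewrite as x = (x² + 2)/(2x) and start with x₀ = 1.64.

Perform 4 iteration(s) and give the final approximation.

Equation: x² - 2 = 0
Fixed-point form: x = (x² + 2)/(2x)
x₀ = 1.64

x_1 = g(1.640000) = 1.429756
x_2 = g(1.429756) = 1.414298
x_3 = g(1.414298) = 1.414214
x_4 = g(1.414214) = 1.414214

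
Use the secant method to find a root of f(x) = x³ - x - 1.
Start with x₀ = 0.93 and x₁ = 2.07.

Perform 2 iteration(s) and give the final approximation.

f(x) = x³ - x - 1
x₀ = 0.93, x₁ = 2.07

Secant formula: x_{n+1} = x_n - f(x_n)(x_n - x_{n-1})/(f(x_n) - f(x_{n-1}))

Iteration 1:
  f(0.930000) = -1.125643
  f(2.070000) = 5.799743
  x_2 = 2.070000 - 5.799743×(2.070000 - 0.930000)/(5.799743 - (-1.125643))
       = 1.115294
Iteration 2:
  f(2.070000) = 5.799743
  f(1.115294) = -0.728001
  x_3 = 1.115294 - (-0.728001)×(1.115294 - 2.070000)/(-0.728001 - 5.799743)
       = 1.221767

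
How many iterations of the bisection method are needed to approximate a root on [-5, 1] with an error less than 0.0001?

We need (b-a)/2^n ≤ 0.0001
(1 - (-5))/2^n ≤ 0.0001
6/2^n ≤ 0.0001
2^n ≥ 60000
n ≥ log₂(60000) = 15.87
n ≥ 16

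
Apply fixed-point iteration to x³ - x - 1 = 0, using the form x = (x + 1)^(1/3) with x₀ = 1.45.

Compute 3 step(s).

Equation: x³ - x - 1 = 0
Fixed-point form: x = (x + 1)^(1/3)
x₀ = 1.45

x_1 = g(1.450000) = 1.348100
x_2 = g(1.348100) = 1.329144
x_3 = g(1.329144) = 1.325558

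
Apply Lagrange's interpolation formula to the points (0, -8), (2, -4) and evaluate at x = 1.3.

Lagrange interpolation formula:
P(x) = Σ yᵢ × Lᵢ(x)
where Lᵢ(x) = Π_{j≠i} (x - xⱼ)/(xᵢ - xⱼ)

L_0(1.3) = (1.3 - 2)/(0 - 2) = 0.350000
L_1(1.3) = (1.3 - 0)/(2 - 0) = 0.650000

P(1.3) = (-8)×L_0(1.3) + (-4)×L_1(1.3)
P(1.3) = -5.400000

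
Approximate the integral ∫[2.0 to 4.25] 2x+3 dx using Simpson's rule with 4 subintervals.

f(x) = 2x+3
a = 2.0, b = 4.25, n = 4
h = (b - a)/n = 0.562500

Simpson's rule: (h/3)[f(x₀) + 4f(x₁) + 2f(x₂) + ... + f(xₙ)]

x_0 = 2.0000, f(x_0) = 7.000000, coefficient = 1
x_1 = 2.5625, f(x_1) = 8.125000, coefficient = 4
x_2 = 3.1250, f(x_2) = 9.250000, coefficient = 2
x_3 = 3.6875, f(x_3) = 10.375000, coefficient = 4
x_4 = 4.2500, f(x_4) = 11.500000, coefficient = 1

I ≈ (0.562500/3) × 111.000000 = 20.812500
Exact value: 20.812500
Error: 0.000000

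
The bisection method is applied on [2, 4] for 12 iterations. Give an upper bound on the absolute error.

Bisection error bound: |error| ≤ (b-a)/2^n
|error| ≤ (4 - 2)/2^12 = 2/2^12
|error| ≤ 0.0004882812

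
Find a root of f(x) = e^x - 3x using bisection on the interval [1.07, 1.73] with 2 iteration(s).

f(x) = e^x - 3x
Initial interval: [1.07, 1.73]

Iteration 1:
  c_1 = (1.070000 + 1.730000)/2 = 1.400000
  f(c_1) = f(1.400000) = -0.144800
  f(a) × f(c) ≥ 0, new interval: [1.400000, 1.730000]
Iteration 2:
  c_2 = (1.400000 + 1.730000)/2 = 1.565000
  f(c_2) = f(1.565000) = 0.087675
  f(a) × f(c) < 0, new interval: [1.400000, 1.565000]

After 2 iteration(s), the approximation is c_2 = 1.565000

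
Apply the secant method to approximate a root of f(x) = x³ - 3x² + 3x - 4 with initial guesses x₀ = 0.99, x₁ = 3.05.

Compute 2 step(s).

f(x) = x³ - 3x² + 3x - 4
x₀ = 0.99, x₁ = 3.05

Secant formula: x_{n+1} = x_n - f(x_n)(x_n - x_{n-1})/(f(x_n) - f(x_{n-1}))

Iteration 1:
  f(0.990000) = -3.000001
  f(3.050000) = 5.615125
  x_2 = 3.050000 - 5.615125×(3.050000 - 0.990000)/(5.615125 - (-3.000001))
       = 1.707343
Iteration 2:
  f(3.050000) = 5.615125
  f(1.707343) = -2.646092
  x_3 = 1.707343 - (-2.646092)×(1.707343 - 3.050000)/(-2.646092 - 5.615125)
       = 2.137400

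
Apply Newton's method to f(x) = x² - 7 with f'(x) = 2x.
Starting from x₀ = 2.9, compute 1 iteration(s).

f(x) = x² - 7
f'(x) = 2x
x₀ = 2.9

Newton-Raphson formula: x_{n+1} = x_n - f(x_n)/f'(x_n)

Iteration 1:
  f(2.900000) = 1.410000
  f'(2.900000) = 5.800000
  x_1 = 2.900000 - 1.410000/5.800000 = 2.656897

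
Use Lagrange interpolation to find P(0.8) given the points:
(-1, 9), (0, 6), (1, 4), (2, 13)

Lagrange interpolation formula:
P(x) = Σ yᵢ × Lᵢ(x)
where Lᵢ(x) = Π_{j≠i} (x - xⱼ)/(xᵢ - xⱼ)

L_0(0.8) = (0.8 - 0)/(-1 - 0) × (0.8 - 1)/(-1 - 1) × (0.8 - 2)/(-1 - 2) = -0.032000
L_1(0.8) = (0.8 - (-1))/(0 - (-1)) × (0.8 - 1)/(0 - 1) × (0.8 - 2)/(0 - 2) = 0.216000
L_2(0.8) = (0.8 - (-1))/(1 - (-1)) × (0.8 - 0)/(1 - 0) × (0.8 - 2)/(1 - 2) = 0.864000
L_3(0.8) = (0.8 - (-1))/(2 - (-1)) × (0.8 - 0)/(2 - 0) × (0.8 - 1)/(2 - 1) = -0.048000

P(0.8) = 9×L_0(0.8) + 6×L_1(0.8) + 4×L_2(0.8) + 13×L_3(0.8)
P(0.8) = 3.840000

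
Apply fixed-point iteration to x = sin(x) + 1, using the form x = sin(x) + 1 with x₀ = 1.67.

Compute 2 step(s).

Equation: x = sin(x) + 1
Fixed-point form: x = sin(x) + 1
x₀ = 1.67

x_1 = g(1.670000) = 1.995083
x_2 = g(1.995083) = 1.911332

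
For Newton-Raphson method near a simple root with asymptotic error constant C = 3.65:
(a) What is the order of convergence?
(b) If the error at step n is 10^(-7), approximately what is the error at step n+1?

(a) Newton-Raphson has quadratic (order 2) convergence near simple roots.
    This means |e_{n+1}| ≈ C|e_n|².

(b) With |e_n| = 10^(-7) and C = 3.65:
    |e_{n+1}| ≈ 3.65 × (10^(-7))² = 3.65 × 10^(-14)

(a) 2 (quadratic); (b) |e_{n+1}| ≈ 3.650e-14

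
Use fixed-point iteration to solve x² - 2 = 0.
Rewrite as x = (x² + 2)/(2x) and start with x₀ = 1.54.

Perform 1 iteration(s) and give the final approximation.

Equation: x² - 2 = 0
Fixed-point form: x = (x² + 2)/(2x)
x₀ = 1.54

x_1 = g(1.540000) = 1.419351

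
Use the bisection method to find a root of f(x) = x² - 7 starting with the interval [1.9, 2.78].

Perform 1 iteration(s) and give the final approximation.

f(x) = x² - 7
Initial interval: [1.9, 2.78]

Iteration 1:
  c_1 = (1.900000 + 2.780000)/2 = 2.340000
  f(c_1) = f(2.340000) = -1.524400
  f(a) × f(c) ≥ 0, new interval: [2.340000, 2.780000]

After 1 iteration(s), the approximation is c_1 = 2.340000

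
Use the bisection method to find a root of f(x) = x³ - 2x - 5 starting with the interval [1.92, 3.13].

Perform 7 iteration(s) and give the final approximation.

f(x) = x³ - 2x - 5
Initial interval: [1.92, 3.13]

Iteration 1:
  c_1 = (1.920000 + 3.130000)/2 = 2.525000
  f(c_1) = f(2.525000) = 6.048453
  f(a) × f(c) < 0, new interval: [1.920000, 2.525000]
Iteration 2:
  c_2 = (1.920000 + 2.525000)/2 = 2.222500
  f(c_2) = f(2.222500) = 1.533053
  f(a) × f(c) < 0, new interval: [1.920000, 2.222500]
Iteration 3:
  c_3 = (1.920000 + 2.222500)/2 = 2.071250
  f(c_3) = f(2.071250) = -0.256679
  f(a) × f(c) ≥ 0, new interval: [2.071250, 2.222500]
Iteration 4:
  c_4 = (2.071250 + 2.222500)/2 = 2.146875
  f(c_4) = f(2.146875) = 0.601352
  f(a) × f(c) < 0, new interval: [2.071250, 2.146875]
Iteration 5:
  c_5 = (2.071250 + 2.146875)/2 = 2.109063
  f(c_5) = f(2.109063) = 0.163290
  f(a) × f(c) < 0, new interval: [2.071250, 2.109063]
Iteration 6:
  c_6 = (2.071250 + 2.109063)/2 = 2.090156
  f(c_6) = f(2.090156) = -0.048936
  f(a) × f(c) ≥ 0, new interval: [2.090156, 2.109063]
Iteration 7:
  c_7 = (2.090156 + 2.109063)/2 = 2.099609
  f(c_7) = f(2.099609) = 0.056614
  f(a) × f(c) < 0, new interval: [2.090156, 2.099609]

After 7 iteration(s), the approximation is c_7 = 2.099609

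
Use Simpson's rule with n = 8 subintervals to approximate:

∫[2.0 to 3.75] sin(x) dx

f(x) = sin(x)
a = 2.0, b = 3.75, n = 8
h = (b - a)/n = 0.218750

Simpson's rule: (h/3)[f(x₀) + 4f(x₁) + 2f(x₂) + ... + f(xₙ)]

x_0 = 2.0000, f(x_0) = 0.909297, coefficient = 1
x_1 = 2.2188, f(x_1) = 0.797321, coefficient = 4
x_2 = 2.4375, f(x_2) = 0.647343, coefficient = 2
x_3 = 2.6562, f(x_3) = 0.466511, coefficient = 4
x_4 = 2.8750, f(x_4) = 0.263446, coefficient = 2
x_5 = 3.0938, f(x_5) = 0.047824, coefficient = 4
x_6 = 3.3125, f(x_6) = -0.170077, coefficient = 2
x_7 = 3.5312, f(x_7) = -0.379871, coefficient = 4
x_8 = 3.7500, f(x_8) = -0.571561, coefficient = 1

I ≈ (0.218750/3) × 5.546300 = 0.404418
Exact value: 0.404413
Error: 0.000005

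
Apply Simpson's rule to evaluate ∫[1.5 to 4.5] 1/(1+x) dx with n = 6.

f(x) = 1/(1+x)
a = 1.5, b = 4.5, n = 6
h = (b - a)/n = 0.500000

Simpson's rule: (h/3)[f(x₀) + 4f(x₁) + 2f(x₂) + ... + f(xₙ)]

x_0 = 1.5000, f(x_0) = 0.400000, coefficient = 1
x_1 = 2.0000, f(x_1) = 0.333333, coefficient = 4
x_2 = 2.5000, f(x_2) = 0.285714, coefficient = 2
x_3 = 3.0000, f(x_3) = 0.250000, coefficient = 4
x_4 = 3.5000, f(x_4) = 0.222222, coefficient = 2
x_5 = 4.0000, f(x_5) = 0.200000, coefficient = 4
x_6 = 4.5000, f(x_6) = 0.181818, coefficient = 1

I ≈ (0.500000/3) × 4.731025 = 0.788504
Exact value: 0.788457
Error: 0.000047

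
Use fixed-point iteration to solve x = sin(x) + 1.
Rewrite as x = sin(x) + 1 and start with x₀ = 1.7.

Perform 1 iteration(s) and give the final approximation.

Equation: x = sin(x) + 1
Fixed-point form: x = sin(x) + 1
x₀ = 1.7

x_1 = g(1.700000) = 1.991665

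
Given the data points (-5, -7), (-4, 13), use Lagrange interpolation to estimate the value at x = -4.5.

Lagrange interpolation formula:
P(x) = Σ yᵢ × Lᵢ(x)
where Lᵢ(x) = Π_{j≠i} (x - xⱼ)/(xᵢ - xⱼ)

L_0(-4.5) = (-4.5 - (-4))/(-5 - (-4)) = 0.500000
L_1(-4.5) = (-4.5 - (-5))/(-4 - (-5)) = 0.500000

P(-4.5) = (-7)×L_0(-4.5) + 13×L_1(-4.5)
P(-4.5) = 3.000000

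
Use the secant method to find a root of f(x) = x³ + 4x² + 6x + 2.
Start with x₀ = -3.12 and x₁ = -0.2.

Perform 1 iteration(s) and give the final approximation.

f(x) = x³ + 4x² + 6x + 2
x₀ = -3.12, x₁ = -0.2

Secant formula: x_{n+1} = x_n - f(x_n)(x_n - x_{n-1})/(f(x_n) - f(x_{n-1}))

Iteration 1:
  f(-3.120000) = -8.153728
  f(-0.200000) = 0.952000
  x_2 = -0.200000 - 0.952000×(-0.200000 - (-3.120000))/(0.952000 - (-8.153728))
       = -0.505285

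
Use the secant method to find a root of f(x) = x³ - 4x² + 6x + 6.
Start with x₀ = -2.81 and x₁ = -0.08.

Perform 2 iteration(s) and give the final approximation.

f(x) = x³ - 4x² + 6x + 6
x₀ = -2.81, x₁ = -0.08

Secant formula: x_{n+1} = x_n - f(x_n)(x_n - x_{n-1})/(f(x_n) - f(x_{n-1}))

Iteration 1:
  f(-2.810000) = -64.632441
  f(-0.080000) = 5.493888
  x_2 = -0.080000 - 5.493888×(-0.080000 - (-2.810000))/(5.493888 - (-64.632441))
       = -0.293876
Iteration 2:
  f(-0.080000) = 5.493888
  f(-0.293876) = 3.865915
  x_3 = -0.293876 - 3.865915×(-0.293876 - (-0.080000))/(3.865915 - 5.493888)
       = -0.801762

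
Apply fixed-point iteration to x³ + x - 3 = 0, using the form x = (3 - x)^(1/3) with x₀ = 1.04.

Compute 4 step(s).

Equation: x³ + x - 3 = 0
Fixed-point form: x = (3 - x)^(1/3)
x₀ = 1.04

x_1 = g(1.040000) = 1.251465
x_2 = g(1.251465) = 1.204735
x_3 = g(1.204735) = 1.215373
x_4 = g(1.215373) = 1.212967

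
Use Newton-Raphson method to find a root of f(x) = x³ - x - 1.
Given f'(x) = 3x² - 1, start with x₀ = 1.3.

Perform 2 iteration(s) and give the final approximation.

f(x) = x³ - x - 1
f'(x) = 3x² - 1
x₀ = 1.3

Newton-Raphson formula: x_{n+1} = x_n - f(x_n)/f'(x_n)

Iteration 1:
  f(1.300000) = -0.103000
  f'(1.300000) = 4.070000
  x_1 = 1.300000 - (-0.103000)/4.070000 = 1.325307
Iteration 2:
  f(1.325307) = 0.002514
  f'(1.325307) = 4.269317
  x_2 = 1.325307 - 0.002514/4.269317 = 1.324718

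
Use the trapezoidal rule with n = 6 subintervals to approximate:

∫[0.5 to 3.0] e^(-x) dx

f(x) = e^(-x)
a = 0.5, b = 3.0, n = 6
h = (b - a)/n = 0.416667

Trapezoidal rule: (h/2)[f(x₀) + 2f(x₁) + 2f(x₂) + ... + f(xₙ)]

x_0 = 0.5000, f(x_0) = 0.606531, coefficient = 1
x_1 = 0.9167, f(x_1) = 0.399850, coefficient = 2
x_2 = 1.3333, f(x_2) = 0.263597, coefficient = 2
x_3 = 1.7500, f(x_3) = 0.173774, coefficient = 2
x_4 = 2.1667, f(x_4) = 0.114559, coefficient = 2
x_5 = 2.5833, f(x_5) = 0.075522, coefficient = 2
x_6 = 3.0000, f(x_6) = 0.049787, coefficient = 1

I ≈ (0.416667/2) × 2.710921 = 0.564775
Exact value: 0.556744
Error: 0.008032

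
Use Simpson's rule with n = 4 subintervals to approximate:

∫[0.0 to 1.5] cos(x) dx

f(x) = cos(x)
a = 0.0, b = 1.5, n = 4
h = (b - a)/n = 0.375000

Simpson's rule: (h/3)[f(x₀) + 4f(x₁) + 2f(x₂) + ... + f(xₙ)]

x_0 = 0.0000, f(x_0) = 1.000000, coefficient = 1
x_1 = 0.3750, f(x_1) = 0.930508, coefficient = 4
x_2 = 0.7500, f(x_2) = 0.731689, coefficient = 2
x_3 = 1.1250, f(x_3) = 0.431177, coefficient = 4
x_4 = 1.5000, f(x_4) = 0.070737, coefficient = 1

I ≈ (0.375000/3) × 7.980851 = 0.997606
Exact value: 0.997495
Error: 0.000111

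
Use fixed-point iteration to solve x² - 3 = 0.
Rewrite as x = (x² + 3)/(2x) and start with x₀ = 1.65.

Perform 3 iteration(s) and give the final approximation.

Equation: x² - 3 = 0
Fixed-point form: x = (x² + 3)/(2x)
x₀ = 1.65

x_1 = g(1.650000) = 1.734091
x_2 = g(1.734091) = 1.732052
x_3 = g(1.732052) = 1.732051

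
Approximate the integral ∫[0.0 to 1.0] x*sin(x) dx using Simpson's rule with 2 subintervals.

f(x) = x*sin(x)
a = 0.0, b = 1.0, n = 2
h = (b - a)/n = 0.500000

Simpson's rule: (h/3)[f(x₀) + 4f(x₁) + 2f(x₂) + ... + f(xₙ)]

x_0 = 0.0000, f(x_0) = 0.000000, coefficient = 1
x_1 = 0.5000, f(x_1) = 0.239713, coefficient = 4
x_2 = 1.0000, f(x_2) = 0.841471, coefficient = 1

I ≈ (0.500000/3) × 1.800322 = 0.300054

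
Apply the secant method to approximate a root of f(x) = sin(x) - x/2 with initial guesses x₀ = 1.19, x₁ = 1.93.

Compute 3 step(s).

f(x) = sin(x) - x/2
x₀ = 1.19, x₁ = 1.93

Secant formula: x_{n+1} = x_n - f(x_n)(x_n - x_{n-1})/(f(x_n) - f(x_{n-1}))

Iteration 1:
  f(1.190000) = 0.333369
  f(1.930000) = -0.028823
  x_2 = 1.930000 - (-0.028823)×(1.930000 - 1.190000)/(-0.028823 - 0.333369)
       = 1.871111
Iteration 2:
  f(1.930000) = -0.028823
  f(1.871111) = 0.019688
  x_3 = 1.871111 - 0.019688×(1.871111 - 1.930000)/(0.019688 - (-0.028823))
       = 1.895011
Iteration 3:
  f(1.871111) = 0.019688
  f(1.895011) = 0.000396
  x_4 = 1.895011 - 0.000396×(1.895011 - 1.871111)/(0.000396 - 0.019688)
       = 1.895501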